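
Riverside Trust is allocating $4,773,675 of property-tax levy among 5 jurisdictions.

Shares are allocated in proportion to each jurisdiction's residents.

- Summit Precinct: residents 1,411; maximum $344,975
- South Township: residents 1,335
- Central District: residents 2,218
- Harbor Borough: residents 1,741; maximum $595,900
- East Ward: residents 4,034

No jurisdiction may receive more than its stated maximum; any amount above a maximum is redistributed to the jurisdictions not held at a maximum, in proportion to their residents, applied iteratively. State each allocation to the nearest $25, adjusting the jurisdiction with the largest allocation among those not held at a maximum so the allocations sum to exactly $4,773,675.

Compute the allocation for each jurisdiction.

Combined residents = 10,739.
Proportional shares (ignoring caps): Summit Precinct 627,214.40; South Township 593,431.06; Central District 985,940.14; Harbor Borough 773,905.22; East Ward 1,793,184.18.
Capped: Summit Precinct ($344,975), Harbor Borough ($595,900); remaining pool $3,832,800 reallocated over remaining residents 7,587.
Shares after redistribution: South Township 674,415.18 → $674,425; Central District 1,120,489.05 → $1,120,500; East Ward 2,037,895.77 → $2,037,900.
Rounding difference −$25 applied to East Ward → $2,037,875.

Summit Precinct: $344,975 | South Township: $674,425 | Central District: $1,120,500 | Harbor Borough: $595,900 | East Ward: $2,037,875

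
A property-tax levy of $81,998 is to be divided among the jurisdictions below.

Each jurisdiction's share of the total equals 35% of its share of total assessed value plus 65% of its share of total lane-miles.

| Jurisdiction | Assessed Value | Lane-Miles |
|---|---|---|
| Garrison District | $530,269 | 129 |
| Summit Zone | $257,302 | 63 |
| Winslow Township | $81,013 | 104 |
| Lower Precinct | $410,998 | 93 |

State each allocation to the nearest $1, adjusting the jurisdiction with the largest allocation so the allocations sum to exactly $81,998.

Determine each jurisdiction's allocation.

Totals — assessed value 1,279,582, lane-miles 389.
Composite weights (35% assessed value + 65% lane-miles): Garrison District 0.3606; Summit Zone 0.1756; Winslow Township 0.1959; Lower Precinct 0.2678.
Unrounded shares: Garrison District 29,568.11; Summit Zone 14,402.86; Winslow Township 16,066.54; Lower Precinct 21,960.49.
Rounded to nearest $1: Garrison District $29,568; Summit Zone $14,403; Winslow Township $16,067; Lower Precinct $21,960. Sum = $81,998.
Rounded total matches; no reconciliation needed.

Garrison District: $29,568 · Summit Zone: $14,403 · Winslow Township: $16,067 · Lower Precinct: $21,960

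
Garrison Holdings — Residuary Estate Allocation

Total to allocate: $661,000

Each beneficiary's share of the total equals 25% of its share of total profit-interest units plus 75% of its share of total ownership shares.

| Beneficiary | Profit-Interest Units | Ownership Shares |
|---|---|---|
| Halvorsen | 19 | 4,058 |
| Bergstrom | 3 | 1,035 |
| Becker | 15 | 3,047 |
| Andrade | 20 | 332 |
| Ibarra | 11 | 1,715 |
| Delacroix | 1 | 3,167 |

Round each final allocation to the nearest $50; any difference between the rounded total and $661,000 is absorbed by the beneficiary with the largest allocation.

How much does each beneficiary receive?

Totals — profit-interest units 69, ownership shares 13,354.
Combined weights (25% profit-interest units + 75% ownership shares): Halvorsen 0.2967; Bergstrom 0.0690; Becker 0.2255; Andrade 0.0911; Ibarra 0.1362; Delacroix 0.1815.
Proportional shares: Halvorsen 196,151.63; Bergstrom 45,607.82; Becker 149,039.85; Andrade 60,223.62; Ibarra 90,011.36; Delacroix 119,965.71.
Rounded to nearest $50: Halvorsen $196,150; Bergstrom $45,600; Becker $149,050; Andrade $60,200; Ibarra $90,000; Delacroix $119,950. Sum = $660,950.
Difference $661,000 − $660,950 = +$50 applied to largest allocation (Halvorsen): Halvorsen becomes $196,200.

Halvorsen: $196,200 · Bergstrom: $45,600 · Becker: $149,050 · Andrade: $60,200 · Ibarra: $90,000 · Delacroix: $119,950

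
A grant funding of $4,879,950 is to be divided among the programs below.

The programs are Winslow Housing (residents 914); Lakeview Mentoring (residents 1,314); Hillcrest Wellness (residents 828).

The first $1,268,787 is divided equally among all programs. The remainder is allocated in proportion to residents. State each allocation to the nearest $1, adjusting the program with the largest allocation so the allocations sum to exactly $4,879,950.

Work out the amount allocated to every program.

Winslow Housing: $1,502,969 · Lakeview Mentoring: $1,975,635 · Hillcrest Wellness: $1,401,346

$1,268,787 shared equally gives $422,929 per program.
Remainder $3,611,163 by residents (total 3,056): Winslow Housing 1,080,040.24 → $1,080,040; Lakeview Mentoring 1,552,705.56 → $1,552,706; Hillcrest Wellness 978,417.20 → $978,417.
Totals: Winslow Housing $422,929 + $1,080,040 = $1,502,969; Lakeview Mentoring $422,929 + $1,552,706 = $1,975,635; Hillcrest Wellness $422,929 + $978,417 = $1,401,346.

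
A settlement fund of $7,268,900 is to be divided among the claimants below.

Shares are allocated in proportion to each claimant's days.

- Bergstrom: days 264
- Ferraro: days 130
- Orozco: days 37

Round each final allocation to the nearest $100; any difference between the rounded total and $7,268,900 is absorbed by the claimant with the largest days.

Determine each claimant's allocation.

Bergstrom: $4,452,400; Ferraro: $2,192,500; Orozco: $624,000

Days total: 264 + 130 + 37 = 431.
Raw shares: Bergstrom 4,452,412.06; Ferraro 2,192,475.64; Orozco 624,012.30.
Rounded to nearest $100: Bergstrom $4,452,400; Ferraro $2,192,500; Orozco $624,000. Sum = $7,268,900.
Rounded total matches; no reconciliation needed.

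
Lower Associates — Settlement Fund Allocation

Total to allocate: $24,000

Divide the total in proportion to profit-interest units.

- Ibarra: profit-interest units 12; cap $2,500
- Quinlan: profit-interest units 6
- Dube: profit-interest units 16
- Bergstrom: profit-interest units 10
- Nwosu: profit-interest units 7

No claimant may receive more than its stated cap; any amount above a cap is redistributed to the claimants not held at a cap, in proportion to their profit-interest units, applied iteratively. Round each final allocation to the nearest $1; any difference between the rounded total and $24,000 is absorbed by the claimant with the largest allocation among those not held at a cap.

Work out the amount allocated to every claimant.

Total profit-interest units = 51.
Unconstrained shares: Ibarra 5,647.06; Quinlan 2,823.53; Dube 7,529.41; Bergstrom 4,705.88; Nwosu 3,294.12.
Capped: Ibarra ($2,500); residual $21,500 reallocated over remaining profit-interest units 39.
Redistributed shares: Quinlan 3,307.69 → $3,308; Dube 8,820.51 → $8,821; Bergstrom 5,512.82 → $5,513; Nwosu 3,858.97 → $3,859.
Rounding difference −$1 applied to Dube → $8,820.

Ibarra: $2,500 | Quinlan: $3,308 | Dube: $8,820 | Bergstrom: $5,513 | Nwosu: $3,859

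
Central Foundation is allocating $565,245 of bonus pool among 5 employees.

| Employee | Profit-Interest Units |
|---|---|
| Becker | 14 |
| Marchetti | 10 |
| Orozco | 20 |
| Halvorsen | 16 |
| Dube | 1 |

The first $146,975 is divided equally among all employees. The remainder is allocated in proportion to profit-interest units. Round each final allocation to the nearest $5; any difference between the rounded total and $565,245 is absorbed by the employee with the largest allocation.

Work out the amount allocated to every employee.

First tranche $146,975 split equally: $29,395 each.
Remainder $418,270 by profit-interest units (total 61): Becker 95,996.39 → $95,995; Marchetti 68,568.85 → $68,570; Orozco 137,137.70 → $137,140; Halvorsen 109,710.16 → $109,710; Dube 6,856.89 → $6,855.
Totals: Becker $29,395 + $95,995 = $125,390; Marchetti $29,395 + $68,570 = $97,965; Orozco $29,395 + $137,140 = $166,535; Halvorsen $29,395 + $109,710 = $139,105; Dube $29,395 + $6,855 = $36,250.

Becker: $125,390 · Marchetti: $97,965 · Orozco: $166,535 · Halvorsen: $139,105 · Dube: $36,250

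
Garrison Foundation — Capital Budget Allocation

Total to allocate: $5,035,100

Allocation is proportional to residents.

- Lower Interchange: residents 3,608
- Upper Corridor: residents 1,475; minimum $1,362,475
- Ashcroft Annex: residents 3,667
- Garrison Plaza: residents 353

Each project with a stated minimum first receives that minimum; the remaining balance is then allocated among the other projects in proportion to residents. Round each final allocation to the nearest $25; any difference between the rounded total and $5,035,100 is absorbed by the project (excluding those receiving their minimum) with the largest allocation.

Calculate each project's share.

Lower Interchange: $1,737,125 | Upper Corridor: $1,362,475 | Ashcroft Annex: $1,765,550 | Garrison Plaza: $169,950

Fund the minimums — Upper Corridor $1,362,475. Balance $3,672,625.
Balance split over remaining residents 7,628: Lower Interchange 1,737,130.44 → $1,737,125; Ashcroft Annex 1,765,536.95 → $1,765,525; Garrison Plaza 169,957.61 → $169,950.
Rounding difference +$25 applied to Ashcroft Annex → $1,765,550.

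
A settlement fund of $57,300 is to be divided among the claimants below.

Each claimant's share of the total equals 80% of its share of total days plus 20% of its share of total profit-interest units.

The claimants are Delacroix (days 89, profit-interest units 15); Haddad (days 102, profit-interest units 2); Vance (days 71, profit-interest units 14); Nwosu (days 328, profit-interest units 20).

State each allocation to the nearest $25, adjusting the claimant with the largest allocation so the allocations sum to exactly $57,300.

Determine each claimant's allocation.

Totals — days 590, profit-interest units 51.
Blended shares (80% days + 20% profit-interest units): Delacroix 0.1795; Haddad 0.1461; Vance 0.1512; Nwosu 0.5232.
Unrounded shares: Delacroix 10,285.44; Haddad 8,374.29; Vance 8,662.22; Nwosu 29,978.05.
After rounding ($25): Delacroix $10,275; Haddad $8,375; Vance $8,650; Nwosu $29,975. Sum = $57,275.
Difference $57,300 − $57,275 = +$25 applied to largest allocation (Nwosu): Nwosu becomes $30,000.

Delacroix: $10,275 · Haddad: $8,375 · Vance: $8,650 · Nwosu: $30,000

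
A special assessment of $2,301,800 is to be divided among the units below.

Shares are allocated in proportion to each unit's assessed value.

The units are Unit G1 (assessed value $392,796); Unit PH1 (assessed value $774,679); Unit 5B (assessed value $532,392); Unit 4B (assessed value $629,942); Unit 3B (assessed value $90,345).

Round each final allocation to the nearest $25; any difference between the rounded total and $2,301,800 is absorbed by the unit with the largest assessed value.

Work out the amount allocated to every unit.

Unit G1: $373,575; Unit PH1: $736,825; Unit 5B: $506,350; Unit 4B: $599,125; Unit 3B: $85,925

Sum of assessed value: 2,420,154.
Unrounded shares: Unit G1 392,796/2,420,154 × $2,301,800 = 373,586.90; Unit PH1 774,679/2,420,154 × $2,301,800 = 736,794.49; Unit 5B 532,392/2,420,154 × $2,301,800 = 506,356.17; Unit 4B 629,942/2,420,154 × $2,301,800 = 599,135.63; Unit 3B 90,345/2,420,154 × $2,301,800 = 85,926.81.
Rounded to nearest $25: Unit G1 $373,575; Unit PH1 $736,800; Unit 5B $506,350; Unit 4B $599,125; Unit 3B $85,925. Sum = $2,301,775.
Difference $2,301,800 − $2,301,775 = +$25 applied to largest assessed value (Unit PH1): Unit PH1 becomes $736,825.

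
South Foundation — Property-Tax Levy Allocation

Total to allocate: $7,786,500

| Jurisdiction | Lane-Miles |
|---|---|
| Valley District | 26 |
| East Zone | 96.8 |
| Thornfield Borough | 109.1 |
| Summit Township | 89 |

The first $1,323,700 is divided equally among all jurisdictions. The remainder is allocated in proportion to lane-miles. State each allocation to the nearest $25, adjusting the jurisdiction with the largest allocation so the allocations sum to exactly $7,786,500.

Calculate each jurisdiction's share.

First tranche $1,323,700 split equally: $330,925 each.
Remainder $6,462,800 by lane-miles (total 320.9): Valley District 523,629.79 → $523,625; East Zone 1,949,513.99 → $1,949,525; Thornfield Borough 2,197,231.16 → $2,197,225; Summit Township 1,792,425.05 → $1,792,425.
Totals: Valley District $330,925 + $523,625 = $854,550; East Zone $330,925 + $1,949,525 = $2,280,450; Thornfield Borough $330,925 + $2,197,225 = $2,528,150; Summit Township $330,925 + $1,792,425 = $2,123,350.

Valley District: $854,550 · East Zone: $2,280,450 · Thornfield Borough: $2,528,150 · Summit Township: $2,123,350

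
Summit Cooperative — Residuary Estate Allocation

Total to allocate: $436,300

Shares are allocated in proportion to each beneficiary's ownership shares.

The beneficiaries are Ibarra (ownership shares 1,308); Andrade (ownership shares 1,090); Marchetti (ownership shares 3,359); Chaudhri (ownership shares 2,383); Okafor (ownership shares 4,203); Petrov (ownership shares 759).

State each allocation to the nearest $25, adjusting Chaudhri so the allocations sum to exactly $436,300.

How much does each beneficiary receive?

Combined ownership shares = 13,102.
Proportional shares: Ibarra 1,308/13,102 × $436,300 = 43,556.74; Andrade 1,090/13,102 × $436,300 = 36,297.28; Marchetti 3,359/13,102 × $436,300 = 111,855.57; Chaudhri 2,383/13,102 × $436,300 = 79,354.52; Okafor 4,203/13,102 × $436,300 = 139,960.99; Petrov 759/13,102 × $436,300 = 25,274.90.
Rounded to nearest $25: Ibarra $43,550; Andrade $36,300; Marchetti $111,850; Chaudhri $79,350; Okafor $139,950; Petrov $25,275. Sum = $436,275.
Difference $436,300 − $436,275 = +$25 applied to Chaudhri: Chaudhri becomes $79,375.

Ibarra: $43,550 · Andrade: $36,300 · Marchetti: $111,850 · Chaudhri: $79,375 · Okafor: $139,950 · Petrov: $25,275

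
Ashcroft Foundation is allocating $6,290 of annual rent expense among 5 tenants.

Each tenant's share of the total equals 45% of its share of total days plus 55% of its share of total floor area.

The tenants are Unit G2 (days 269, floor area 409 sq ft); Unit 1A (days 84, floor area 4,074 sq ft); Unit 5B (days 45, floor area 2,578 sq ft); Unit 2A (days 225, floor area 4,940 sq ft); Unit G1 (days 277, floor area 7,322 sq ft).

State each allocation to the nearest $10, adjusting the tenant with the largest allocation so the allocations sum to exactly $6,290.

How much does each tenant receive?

Unit G2: $920 · Unit 1A: $990 · Unit 5B: $600 · Unit 2A: $1,590 · Unit G1: $2,190

Totals — days 900, floor area 19,323.
Combined weights (45% days + 55% floor area): Unit G2 0.1461; Unit 1A 0.1580; Unit 5B 0.0959; Unit 2A 0.2531; Unit G1 0.3469.
Unrounded shares: Unit G2 919.23; Unit 1A 993.57; Unit 5B 603.08; Unit 2A 1,592.06; Unit G1 2,182.06.
Rounded to nearest $10: Unit G2 $920; Unit 1A $990; Unit 5B $600; Unit 2A $1,590; Unit G1 $2,180. Sum = $6,280.
Difference $6,290 − $6,280 = +$10 applied to largest allocation (Unit G1): Unit G1 becomes $2,190.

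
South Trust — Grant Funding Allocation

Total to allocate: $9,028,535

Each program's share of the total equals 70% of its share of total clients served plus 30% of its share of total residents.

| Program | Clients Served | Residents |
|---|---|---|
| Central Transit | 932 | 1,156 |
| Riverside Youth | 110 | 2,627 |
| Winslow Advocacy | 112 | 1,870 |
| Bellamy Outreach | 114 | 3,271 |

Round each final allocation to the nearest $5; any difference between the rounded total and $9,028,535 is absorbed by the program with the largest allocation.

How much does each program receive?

Clients served total 1,268; residents total 8,924.
Composite weights (70% clients served + 30% residents): Central Transit 0.5534; Riverside Youth 0.1490; Winslow Advocacy 0.1247; Bellamy Outreach 0.1729.
Pro-rata amounts: Central Transit 4,996,143.33; Riverside Youth 1,345,594.51; Winslow Advocacy 1,125,802.69; Bellamy Outreach 1,560,994.47.
After rounding ($5): Central Transit $4,996,145; Riverside Youth $1,345,595; Winslow Advocacy $1,125,805; Bellamy Outreach $1,560,995. Sum = $9,028,540.
Difference $9,028,535 − $9,028,540 = −$5 applied to largest allocation (Central Transit): Central Transit becomes $4,996,140.

Central Transit: $4,996,140; Riverside Youth: $1,345,595; Winslow Advocacy: $1,125,805; Bellamy Outreach: $1,560,995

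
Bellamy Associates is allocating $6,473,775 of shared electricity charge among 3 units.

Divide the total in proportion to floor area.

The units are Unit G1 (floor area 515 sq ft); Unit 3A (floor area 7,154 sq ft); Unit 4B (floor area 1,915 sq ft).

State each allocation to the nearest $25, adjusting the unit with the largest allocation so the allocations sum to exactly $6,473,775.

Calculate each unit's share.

Combined floor area = 9,584.
Raw shares: Unit G1 515/9,584 × $6,473,775 = 347,870.84; Unit 3A 7,154/9,584 × $6,473,775 = 4,832,365.02; Unit 4B 1,915/9,584 × $6,473,775 = 1,293,539.14.
Rounded to nearest $25: Unit G1 $347,875; Unit 3A $4,832,375; Unit 4B $1,293,550. Sum = $6,473,800.
Difference $6,473,775 − $6,473,800 = −$25 applied to largest allocation (Unit 3A): Unit 3A becomes $4,832,350.

Unit G1: $347,875 | Unit 3A: $4,832,350 | Unit 4B: $1,293,550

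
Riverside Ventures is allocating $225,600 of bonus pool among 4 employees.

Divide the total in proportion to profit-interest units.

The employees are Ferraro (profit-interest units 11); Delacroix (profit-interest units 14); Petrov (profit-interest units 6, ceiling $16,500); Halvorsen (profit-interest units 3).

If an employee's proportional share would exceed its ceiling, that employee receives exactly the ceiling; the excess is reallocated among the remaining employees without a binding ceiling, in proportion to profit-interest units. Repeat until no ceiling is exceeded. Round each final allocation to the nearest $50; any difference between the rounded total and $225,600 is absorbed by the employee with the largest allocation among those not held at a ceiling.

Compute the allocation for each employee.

Ferraro: $82,150 · Delacroix: $104,550 · Petrov: $16,500 · Halvorsen: $22,400

Total profit-interest units = 34.
Proportional shares (ignoring caps): Ferraro 72,988.24; Delacroix 92,894.12; Petrov 39,811.76; Halvorsen 19,905.88.
Held at cap: Petrov ($16,500); remaining pool $209,100 reallocated over remaining profit-interest units 28.
Redistributed shares: Ferraro 82,146.43 → $82,150; Delacroix 104,550.00 → $104,550; Halvorsen 22,403.57 → $22,400.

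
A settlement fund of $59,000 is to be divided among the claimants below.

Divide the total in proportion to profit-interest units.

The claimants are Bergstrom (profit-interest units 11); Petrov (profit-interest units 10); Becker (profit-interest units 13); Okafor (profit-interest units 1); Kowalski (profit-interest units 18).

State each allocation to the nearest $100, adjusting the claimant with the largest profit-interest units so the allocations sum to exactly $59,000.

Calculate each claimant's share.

Total profit-interest units = 53.
Unrounded shares: Bergstrom 11/53 × $59,000 = 12,245.28; Petrov 10/53 × $59,000 = 11,132.08; Becker 13/53 × $59,000 = 14,471.70; Okafor 1/53 × $59,000 = 1,113.21; Kowalski 18/53 × $59,000 = 20,037.74.
At nearest $100: Bergstrom $12,200; Petrov $11,100; Becker $14,500; Okafor $1,100; Kowalski $20,000. Sum = $58,900.
Difference $59,000 − $58,900 = +$100 applied to largest profit-interest units (Kowalski): Kowalski becomes $20,100.

Bergstrom: $12,200; Petrov: $11,100; Becker: $14,500; Okafor: $1,100; Kowalski: $20,100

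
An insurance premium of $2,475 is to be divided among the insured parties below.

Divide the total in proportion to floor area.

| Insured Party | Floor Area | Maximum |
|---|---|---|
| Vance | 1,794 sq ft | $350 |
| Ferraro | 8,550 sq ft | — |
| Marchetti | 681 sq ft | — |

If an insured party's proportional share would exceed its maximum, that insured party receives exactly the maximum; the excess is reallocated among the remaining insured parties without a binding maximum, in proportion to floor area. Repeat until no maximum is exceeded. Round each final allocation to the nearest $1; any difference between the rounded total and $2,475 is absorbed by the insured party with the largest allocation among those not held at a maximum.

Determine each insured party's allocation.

Vance: $350 | Ferraro: $1,968 | Marchetti: $157

Total floor area = 11,025.
Proportional shares (ignoring caps): Vance 402.73; Ferraro 1,919.39; Marchetti 152.88.
Cap binds for Vance ($350); remaining pool $2,125 reallocated over remaining floor area 9,231.
Shares after redistribution: Ferraro 1,968.23 → $1,968; Marchetti 156.77 → $157.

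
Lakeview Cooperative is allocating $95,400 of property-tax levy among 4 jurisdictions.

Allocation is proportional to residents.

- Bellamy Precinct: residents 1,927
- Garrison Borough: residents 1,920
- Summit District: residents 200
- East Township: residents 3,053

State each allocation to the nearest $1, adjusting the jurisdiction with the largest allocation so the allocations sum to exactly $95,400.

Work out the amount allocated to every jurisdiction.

Bellamy Precinct: $25,892; Garrison Borough: $25,798; Summit District: $2,687; East Township: $41,023

Residents total: 7,100.
Raw shares: Bellamy Precinct 1,927/7,100 × $95,400 = 25,892.37; Garrison Borough 1,920/7,100 × $95,400 = 25,798.31; Summit District 200/7,100 × $95,400 = 2,687.32; East Township 3,053/7,100 × $95,400 = 41,022.00.
At nearest $1: Bellamy Precinct $25,892; Garrison Borough $25,798; Summit District $2,687; East Township $41,022. Sum = $95,399.
Difference $95,400 − $95,399 = +$1 applied to largest allocation (East Township): East Township becomes $41,023.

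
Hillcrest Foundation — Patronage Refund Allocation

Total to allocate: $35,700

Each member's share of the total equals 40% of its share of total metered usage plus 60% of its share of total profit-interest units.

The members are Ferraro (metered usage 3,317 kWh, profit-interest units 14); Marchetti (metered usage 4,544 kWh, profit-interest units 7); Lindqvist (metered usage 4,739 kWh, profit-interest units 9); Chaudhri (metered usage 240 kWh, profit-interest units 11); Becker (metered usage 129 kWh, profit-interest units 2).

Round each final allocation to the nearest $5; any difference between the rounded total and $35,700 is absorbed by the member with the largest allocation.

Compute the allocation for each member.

Ferraro: $10,625; Marchetti: $8,490; Lindqvist: $9,700; Chaudhri: $5,745; Becker: $1,140

Totals — metered usage 12,969, profit-interest units 43.
Blended shares (40% metered usage + 60% profit-interest units): Ferraro 0.2977; Marchetti 0.2378; Lindqvist 0.2717; Chaudhri 0.1609; Becker 0.0319.
Pro-rata amounts: Ferraro 10,626.26; Marchetti 8,490.32; Lindqvist 9,701.31; Chaudhri 5,743.80; Becker 1,138.32.
At nearest $5: Ferraro $10,625; Marchetti $8,490; Lindqvist $9,700; Chaudhri $5,745; Becker $1,140. Sum = $35,700.
Sum already equals the total — no adjustment.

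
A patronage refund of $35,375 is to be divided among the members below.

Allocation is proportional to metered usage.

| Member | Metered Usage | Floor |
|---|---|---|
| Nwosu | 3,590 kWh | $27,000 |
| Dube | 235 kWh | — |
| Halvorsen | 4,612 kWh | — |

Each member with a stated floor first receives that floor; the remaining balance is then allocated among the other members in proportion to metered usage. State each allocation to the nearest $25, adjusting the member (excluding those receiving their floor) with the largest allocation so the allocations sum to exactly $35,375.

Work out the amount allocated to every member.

Nwosu: $27,000 | Dube: $400 | Halvorsen: $7,975

Guaranteed amounts: Nwosu $27,000. Balance $8,375.
Balance split over remaining metered usage 4,847: Dube 406.05 → $400; Halvorsen 7,968.95 → $7,975.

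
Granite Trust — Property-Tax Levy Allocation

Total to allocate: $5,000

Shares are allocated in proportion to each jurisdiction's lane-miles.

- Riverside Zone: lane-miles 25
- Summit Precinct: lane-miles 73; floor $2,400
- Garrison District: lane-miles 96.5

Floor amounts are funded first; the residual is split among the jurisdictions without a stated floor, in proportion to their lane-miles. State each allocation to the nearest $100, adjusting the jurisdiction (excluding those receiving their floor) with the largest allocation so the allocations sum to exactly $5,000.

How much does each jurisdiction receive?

Riverside Zone: $500 | Summit Precinct: $2,400 | Garrison District: $2,100

Minimums first: Summit Precinct $2,400. Balance $2,600.
Balance split over remaining lane-miles 121.5: Riverside Zone 534.98 → $500; Garrison District 2,065.02 → $2,100.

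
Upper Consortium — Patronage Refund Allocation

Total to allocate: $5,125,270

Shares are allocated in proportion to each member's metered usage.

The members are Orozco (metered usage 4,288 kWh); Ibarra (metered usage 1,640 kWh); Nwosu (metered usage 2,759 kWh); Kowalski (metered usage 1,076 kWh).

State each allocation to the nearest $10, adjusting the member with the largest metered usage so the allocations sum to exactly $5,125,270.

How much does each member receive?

Total metered usage = 9,763.
Unrounded shares: Orozco 4,288/9,763 × $5,125,270 = 2,251,066.04; Ibarra 1,640/9,763 × $5,125,270 = 860,948.77; Nwosu 2,759/9,763 × $5,125,270 = 1,448,388.81; Kowalski 1,076/9,763 × $5,125,270 = 564,866.39.
After rounding ($10): Orozco $2,251,070; Ibarra $860,950; Nwosu $1,448,390; Kowalski $564,870. Sum = $5,125,280.
Difference $5,125,270 − $5,125,280 = −$10 applied to largest metered usage (Orozco): Orozco becomes $2,251,060.

Orozco: $2,251,060 | Ibarra: $860,950 | Nwosu: $1,448,390 | Kowalski: $564,870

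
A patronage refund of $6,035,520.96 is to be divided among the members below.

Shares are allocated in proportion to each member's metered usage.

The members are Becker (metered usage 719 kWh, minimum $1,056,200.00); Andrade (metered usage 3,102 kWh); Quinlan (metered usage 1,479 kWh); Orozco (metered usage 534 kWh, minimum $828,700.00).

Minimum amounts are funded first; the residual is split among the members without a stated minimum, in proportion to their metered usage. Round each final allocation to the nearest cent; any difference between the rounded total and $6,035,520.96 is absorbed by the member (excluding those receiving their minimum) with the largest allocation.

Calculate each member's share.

Becker: $1,056,200.00; Andrade: $2,810,571.10; Quinlan: $1,340,049.86; Orozco: $828,700.00

Minimums first: Becker $1,056,200.00; Orozco $828,700.00. Remaining pool $4,150,620.96.
Remaining pool split over remaining metered usage 4,581: Andrade 2,810,571.1019 → $2,810,571.10; Quinlan 1,340,049.8581 → $1,340,049.86.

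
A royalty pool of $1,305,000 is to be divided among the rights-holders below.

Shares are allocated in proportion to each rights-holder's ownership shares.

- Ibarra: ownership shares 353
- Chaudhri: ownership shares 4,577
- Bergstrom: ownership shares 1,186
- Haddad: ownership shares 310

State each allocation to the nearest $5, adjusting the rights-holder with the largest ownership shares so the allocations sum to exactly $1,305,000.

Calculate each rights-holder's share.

Ibarra: $71,690 | Chaudhri: $929,500 | Bergstrom: $240,855 | Haddad: $62,955

Sum of ownership shares: 6,426.
Raw shares: Ibarra 353/6,426 × $1,305,000 = 71,687.68; Chaudhri 4,577/6,426 × $1,305,000 = 929,502.80; Bergstrom 1,186/6,426 × $1,305,000 = 240,854.34; Haddad 310/6,426 × $1,305,000 = 62,955.18.
After rounding ($5): Ibarra $71,690; Chaudhri $929,505; Bergstrom $240,855; Haddad $62,955. Sum = $1,305,005.
Difference $1,305,000 − $1,305,005 = −$5 applied to largest ownership shares (Chaudhri): Chaudhri becomes $929,500.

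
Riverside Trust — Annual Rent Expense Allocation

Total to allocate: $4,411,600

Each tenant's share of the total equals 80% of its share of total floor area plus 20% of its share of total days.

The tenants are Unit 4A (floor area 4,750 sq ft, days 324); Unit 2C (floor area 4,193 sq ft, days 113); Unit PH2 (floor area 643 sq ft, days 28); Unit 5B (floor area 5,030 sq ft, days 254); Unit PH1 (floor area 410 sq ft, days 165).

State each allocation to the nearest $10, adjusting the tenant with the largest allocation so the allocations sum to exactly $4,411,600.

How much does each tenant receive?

Floor area total 15,026; days total 884.
Blended shares (80% floor area + 20% days): Unit 4A 0.3262; Unit 2C 0.2488; Unit PH2 0.0406; Unit 5B 0.3253; Unit PH1 0.0592.
Pro-rata amounts: Unit 4A 1,439,055.76; Unit 2C 1,097,629.59; Unit PH2 178,973.48; Unit 5B 1,434,954.69; Unit PH1 260,986.49.
At nearest $10: Unit 4A $1,439,060; Unit 2C $1,097,630; Unit PH2 $178,970; Unit 5B $1,434,950; Unit PH1 $260,990. Sum = $4,411,600.
Rounded total matches; no reconciliation needed.

Unit 4A: $1,439,060 | Unit 2C: $1,097,630 | Unit PH2: $178,970 | Unit 5B: $1,434,950 | Unit PH1: $260,990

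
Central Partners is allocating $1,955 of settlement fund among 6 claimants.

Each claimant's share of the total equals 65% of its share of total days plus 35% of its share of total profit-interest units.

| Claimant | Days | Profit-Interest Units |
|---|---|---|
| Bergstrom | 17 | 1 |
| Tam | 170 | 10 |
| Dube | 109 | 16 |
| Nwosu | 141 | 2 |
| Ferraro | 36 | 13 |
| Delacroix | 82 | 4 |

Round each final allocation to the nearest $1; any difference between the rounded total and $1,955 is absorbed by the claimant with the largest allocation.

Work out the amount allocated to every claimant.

Bergstrom: $54 | Tam: $537 | Dube: $488 | Nwosu: $353 | Ferraro: $276 | Delacroix: $247

Days total 555; profit-interest units total 46.
Combined weights (65% days + 35% profit-interest units): Bergstrom 0.0275; Tam 0.2752; Dube 0.2494; Nwosu 0.1804; Ferraro 0.1411; Delacroix 0.1265.
Proportional shares: Bergstrom 53.80; Tam 537.99; Dube 487.57; Nwosu 352.59; Ferraro 275.80; Delacroix 247.25.
At nearest $1: Bergstrom $54; Tam $538; Dube $488; Nwosu $353; Ferraro $276; Delacroix $247. Sum = $1,956.
Difference $1,955 − $1,956 = −$1 applied to largest allocation (Tam): Tam becomes $537.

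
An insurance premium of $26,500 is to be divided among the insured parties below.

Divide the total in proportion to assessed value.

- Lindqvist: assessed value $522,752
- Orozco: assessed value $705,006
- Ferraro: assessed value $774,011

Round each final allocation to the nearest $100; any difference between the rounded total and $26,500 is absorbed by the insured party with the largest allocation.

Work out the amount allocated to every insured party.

Combined assessed value = 2,001,769.
Pro-rata amounts: Lindqvist 522,752/2,001,769 × $26,500 = 6,920.34; Orozco 705,006/2,001,769 × $26,500 = 9,333.07; Ferraro 774,011/2,001,769 × $26,500 = 10,246.58.
After rounding ($100): Lindqvist $6,900; Orozco $9,300; Ferraro $10,200. Sum = $26,400.
Difference $26,500 − $26,400 = +$100 applied to largest allocation (Ferraro): Ferraro becomes $10,300.

Lindqvist: $6,900; Orozco: $9,300; Ferraro: $10,300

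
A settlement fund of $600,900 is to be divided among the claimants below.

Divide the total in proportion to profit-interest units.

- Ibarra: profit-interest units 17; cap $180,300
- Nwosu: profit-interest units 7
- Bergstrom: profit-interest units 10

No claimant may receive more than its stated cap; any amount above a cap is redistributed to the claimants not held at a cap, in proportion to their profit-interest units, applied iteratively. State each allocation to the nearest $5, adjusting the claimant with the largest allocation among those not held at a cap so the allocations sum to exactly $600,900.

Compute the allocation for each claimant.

Ibarra: $180,300 · Nwosu: $173,190 · Bergstrom: $247,410

Combined profit-interest units = 34.
Unconstrained shares: Ibarra 300,450.00; Nwosu 123,714.71; Bergstrom 176,735.29.
Capped: Ibarra ($180,300); balance $420,600 reallocated over remaining profit-interest units 17.
Redistributed shares: Nwosu 173,188.24 → $173,190; Bergstrom 247,411.76 → $247,410.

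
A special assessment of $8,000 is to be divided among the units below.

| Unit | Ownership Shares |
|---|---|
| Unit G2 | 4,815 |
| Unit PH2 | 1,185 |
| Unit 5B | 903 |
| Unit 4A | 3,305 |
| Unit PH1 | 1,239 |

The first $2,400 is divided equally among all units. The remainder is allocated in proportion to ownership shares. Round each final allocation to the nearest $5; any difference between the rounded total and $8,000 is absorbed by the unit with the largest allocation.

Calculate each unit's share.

Unit G2: $2,840 · Unit PH2: $1,060 · Unit 5B: $920 · Unit 4A: $2,095 · Unit PH1: $1,085

First tranche $2,400 split equally: $480 each.
Remainder $5,600 by ownership shares (total 11,447): Unit G2 2,355.55 → $2,355; Unit PH2 579.72 → $580; Unit 5B 441.76 → $440; Unit 4A 1,616.84 → $1,615; Unit PH1 606.13 → $605.
Rounding difference +$5 on remainder applied to Unit G2.
Totals: Unit G2 $480 + $2,360 = $2,840; Unit PH2 $480 + $580 = $1,060; Unit 5B $480 + $440 = $920; Unit 4A $480 + $1,615 = $2,095; Unit PH1 $480 + $605 = $1,085.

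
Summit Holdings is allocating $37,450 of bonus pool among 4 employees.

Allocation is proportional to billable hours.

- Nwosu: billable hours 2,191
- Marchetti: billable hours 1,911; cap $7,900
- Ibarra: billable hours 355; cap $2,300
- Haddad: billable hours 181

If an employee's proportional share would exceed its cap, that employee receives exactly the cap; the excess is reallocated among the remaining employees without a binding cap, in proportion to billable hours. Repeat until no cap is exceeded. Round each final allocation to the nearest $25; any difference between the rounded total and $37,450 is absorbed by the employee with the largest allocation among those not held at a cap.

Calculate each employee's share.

Nwosu: $25,175 · Marchetti: $7,900 · Ibarra: $2,300 · Haddad: $2,075

Total billable hours = 4,638.
Pro-rata shares before constraints: Nwosu 17,691.45; Marchetti 15,430.56; Ibarra 2,866.48; Haddad 1,461.50.
Held at cap: Marchetti ($7,900), Ibarra ($2,300); residual $27,250 reallocated over remaining billable hours 2,372.
Remaining shares: Nwosu 25,170.64 → $25,175; Haddad 2,079.36 → $2,075.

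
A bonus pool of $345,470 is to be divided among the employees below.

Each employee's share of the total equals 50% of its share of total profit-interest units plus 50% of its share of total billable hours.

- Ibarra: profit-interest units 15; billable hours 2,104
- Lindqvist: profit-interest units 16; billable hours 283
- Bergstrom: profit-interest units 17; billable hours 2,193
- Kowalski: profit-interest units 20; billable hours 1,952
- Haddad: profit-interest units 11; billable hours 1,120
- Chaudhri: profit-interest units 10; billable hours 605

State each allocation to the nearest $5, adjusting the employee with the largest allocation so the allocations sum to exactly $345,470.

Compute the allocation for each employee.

Totals — profit-interest units 89, billable hours 8,257.
Combined weights (50% profit-interest units + 50% billable hours): Ibarra 0.2117; Lindqvist 0.1070; Bergstrom 0.2283; Kowalski 0.2306; Haddad 0.1296; Chaudhri 0.0928.
Raw shares: Ibarra 73,127.95; Lindqvist 36,973.79; Bergstrom 78,871.50; Kowalski 79,652.35; Haddad 44,779.47; Chaudhri 32,064.92.
At nearest $5: Ibarra $73,130; Lindqvist $36,975; Bergstrom $78,870; Kowalski $79,650; Haddad $44,780; Chaudhri $32,065. Sum = $345,470.
Rounded total matches; no reconciliation needed.

Ibarra: $73,130 · Lindqvist: $36,975 · Bergstrom: $78,870 · Kowalski: $79,650 · Haddad: $44,780 · Chaudhri: $32,065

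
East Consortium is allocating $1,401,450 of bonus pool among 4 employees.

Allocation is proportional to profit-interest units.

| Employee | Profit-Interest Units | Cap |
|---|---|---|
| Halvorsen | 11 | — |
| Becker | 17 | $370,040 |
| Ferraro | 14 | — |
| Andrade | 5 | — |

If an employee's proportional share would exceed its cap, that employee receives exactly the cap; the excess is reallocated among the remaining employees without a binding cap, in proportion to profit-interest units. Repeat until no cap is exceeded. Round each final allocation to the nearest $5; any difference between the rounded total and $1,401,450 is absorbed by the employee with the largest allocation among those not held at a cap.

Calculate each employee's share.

Sum of profit-interest units: 47.
Pro-rata shares before constraints: Halvorsen 327,998.94; Becker 506,907.45; Ferraro 417,453.19; Andrade 149,090.43.
Cap binds for Becker ($370,040); residual $1,031,410 reallocated over remaining profit-interest units 30.
Shares after redistribution: Halvorsen 378,183.67 → $378,185; Ferraro 481,324.67 → $481,325; Andrade 171,901.67 → $171,900.

Halvorsen: $378,185 · Becker: $370,040 · Ferraro: $481,325 · Andrade: $171,900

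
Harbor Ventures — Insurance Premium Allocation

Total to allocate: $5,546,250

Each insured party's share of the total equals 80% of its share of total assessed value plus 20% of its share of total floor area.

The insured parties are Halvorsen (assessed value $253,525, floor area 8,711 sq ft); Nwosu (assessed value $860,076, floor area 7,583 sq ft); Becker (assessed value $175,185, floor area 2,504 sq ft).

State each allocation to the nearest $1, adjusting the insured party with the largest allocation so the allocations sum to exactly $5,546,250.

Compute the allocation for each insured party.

Totals — assessed value 1,288,786, floor area 18,798.
Blended shares (80% assessed value + 20% floor area): Halvorsen 0.2501; Nwosu 0.6146; Becker 0.1354.
Unrounded shares: Halvorsen 1,386,856.34; Nwosu 3,408,512.77; Becker 750,880.89.
Rounded to nearest $1: Halvorsen $1,386,856; Nwosu $3,408,513; Becker $750,881. Sum = $5,546,250.
Sum already equals the total — no adjustment.

Halvorsen: $1,386,856 · Nwosu: $3,408,513 · Becker: $750,881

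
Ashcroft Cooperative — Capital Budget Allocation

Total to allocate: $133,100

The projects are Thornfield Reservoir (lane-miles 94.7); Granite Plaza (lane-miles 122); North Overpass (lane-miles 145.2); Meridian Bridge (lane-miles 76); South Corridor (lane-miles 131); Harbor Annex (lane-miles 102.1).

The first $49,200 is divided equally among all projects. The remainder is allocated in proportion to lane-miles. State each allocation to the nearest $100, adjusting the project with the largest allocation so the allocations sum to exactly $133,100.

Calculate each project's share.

$49,200 shared equally gives $8,200 per project.
Remainder $83,900 by lane-miles (total 671): Thornfield Reservoir 11,841.03 → $11,800; Granite Plaza 15,254.55 → $15,300; North Overpass 18,155.41 → $18,200; Meridian Bridge 9,502.83 → $9,500; South Corridor 16,379.88 → $16,400; Harbor Annex 12,766.30 → $12,800.
Rounding difference −$100 on remainder applied to North Overpass.
Totals: Thornfield Reservoir $8,200 + $11,800 = $20,000; Granite Plaza $8,200 + $15,300 = $23,500; North Overpass $8,200 + $18,100 = $26,300; Meridian Bridge $8,200 + $9,500 = $17,700; South Corridor $8,200 + $16,400 = $24,600; Harbor Annex $8,200 + $12,800 = $21,000.

Thornfield Reservoir: $20,000 | Granite Plaza: $23,500 | North Overpass: $26,300 | Meridian Bridge: $17,700 | South Corridor: $24,600 | Harbor Annex: $21,000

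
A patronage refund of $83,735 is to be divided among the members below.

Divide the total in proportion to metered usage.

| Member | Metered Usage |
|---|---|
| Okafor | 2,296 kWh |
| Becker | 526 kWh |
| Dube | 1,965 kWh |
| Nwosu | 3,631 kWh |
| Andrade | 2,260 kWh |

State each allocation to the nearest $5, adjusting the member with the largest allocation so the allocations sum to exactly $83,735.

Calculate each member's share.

Metered usage total: 10,678.
Pro-rata amounts: Okafor 2,296/10,678 × $83,735 = 18,004.83; Becker 526/10,678 × $83,735 = 4,124.80; Dube 1,965/10,678 × $83,735 = 15,409.18; Nwosu 3,631/10,678 × $83,735 = 28,473.66; Andrade 2,260/10,678 × $83,735 = 17,722.52.
At nearest $5: Okafor $18,005; Becker $4,125; Dube $15,410; Nwosu $28,475; Andrade $17,725. Sum = $83,740.
Difference $83,735 − $83,740 = −$5 applied to largest allocation (Nwosu): Nwosu becomes $28,470.

Okafor: $18,005; Becker: $4,125; Dube: $15,410; Nwosu: $28,470; Andrade: $17,725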